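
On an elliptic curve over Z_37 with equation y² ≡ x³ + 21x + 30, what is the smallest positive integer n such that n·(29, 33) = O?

7

2P: tangent at (29, 33): λ = (3·29² + 21)/(2·33) ≡ 28/29. 29⁻¹ ≡ 23 (mod 37) since 29·23 = 667 ≡ 1, so λ ≡ 28·23 ≡ 15.
  x = λ² - 29 - 29 = 225 - 58 ≡ 19; y = λ·(29 - 19) - 33 ≡ 6. → (19, 6)
3P: (19, 6) + (29, 33). λ = (33 - 6)/(29 - 19) ≡ 27/10 mod 37. 10⁻¹ ≡ 26 (mod 37) since 10·26 = 260 ≡ 1, so λ ≡ 36.
  x = λ² - 19 - 29 = 1296 - 48 ≡ 27; y = λ·(19 - 27) - 6 ≡ 2. → (27, 2)
4P: (27, 2) + (29, 33). λ = (33 - 2)/(29 - 27) ≡ 31/2 mod 37. 2⁻¹ ≡ 19 (mod 37), so λ ≡ 34.
  x = λ² - 27 - 29 = 1156 - 56 ≡ 27; y = λ·(27 - 27) - 2 ≡ 35. → (27, 35)
5P: (27, 35) + (29, 33). λ = (33 - 35)/(29 - 27) ≡ 35/2 mod 37. 2⁻¹ ≡ 19 (mod 37), so λ ≡ 36.
  x = λ² - 27 - 29 = 1296 - 56 ≡ 19; y = λ·(27 - 19) - 35 ≡ 31. → (19, 31)
6P: (19, 31) + (29, 33). λ = (33 - 31)/(29 - 19) ≡ 2/10 mod 37. 10⁻¹ ≡ 26 (mod 37), so λ ≡ 15.
  x = λ² - 19 - 29 = 225 - 48 ≡ 29; y = λ·(19 - 29) - 31 ≡ 4. → (29, 4)
7P: (29, 4) + (29, 33): same x and y₁ ≡ -y₂, so the sum is O.
7P = O, so the order is 7.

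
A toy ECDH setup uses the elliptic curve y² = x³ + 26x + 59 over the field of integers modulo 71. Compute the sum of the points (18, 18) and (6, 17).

(12, 18)

(18, 18) + (6, 17). λ = (17 - 18)/(6 - 18) ≡ 70/59 mod 71. 59⁻¹ ≡ 65 (mod 71), so λ ≡ 6.
  x = λ² - 18 - 6 = 36 - 24 ≡ 12; y = λ·(18 - 12) - 18 ≡ 18. → (12, 18)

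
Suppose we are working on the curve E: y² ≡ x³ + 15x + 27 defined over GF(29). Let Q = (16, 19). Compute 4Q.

Repeated addition: build up to 4Q.
2Q: tangent at (16, 19): λ = (3·16² + 15)/(2·19) ≡ 0/9. 9⁻¹ ≡ 13 (mod 29), so λ ≡ 0·13 ≡ 0.
  x = λ² - 16 - 16 = 0 - 32 ≡ 26; y = λ·(16 - 26) - 19 ≡ 10. → (26, 10)
3Q: (26, 10) + (16, 19). λ = (19 - 10)/(16 - 26) ≡ 9/19 mod 29. 19⁻¹ ≡ 26 (mod 29), so λ ≡ 2.
  x = λ² - 26 - 16 = 4 - 42 ≡ 20; y = λ·(26 - 20) - 10 ≡ 2. → (20, 2)
4Q: (20, 2) + (16, 19). λ = (19 - 2)/(16 - 20) ≡ 17/25 mod 29. 25⁻¹ ≡ 7 (mod 29), so λ ≡ 3.
  x = λ² - 20 - 16 = 9 - 36 ≡ 2; y = λ·(20 - 2) - 2 ≡ 23. → (2, 23)

(2, 23)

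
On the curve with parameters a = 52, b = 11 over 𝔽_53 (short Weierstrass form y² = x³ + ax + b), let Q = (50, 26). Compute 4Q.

Double-and-add on 4 = (100)₂. Start with Q = (50, 26) for the leading 1-bit.
double: tangent at (50, 26): λ = (3·50² + 52)/(2·26) ≡ 26/52. 52⁻¹ ≡ 52 (mod 53), so λ ≡ 26·52 ≡ 27.
  x = λ² - 50 - 50 = 729 - 100 ≡ 46; y = λ·(50 - 46) - 26 ≡ 29. → (46, 29)
double: tangent at (46, 29): λ = (3·46² + 52)/(2·29) ≡ 40/5. 5⁻¹ ≡ 32 (mod 53), so λ ≡ 40·32 ≡ 8.
  x = λ² - 46 - 46 = 64 - 92 ≡ 25; y = λ·(46 - 25) - 29 ≡ 33. → (25, 33)

(25, 33)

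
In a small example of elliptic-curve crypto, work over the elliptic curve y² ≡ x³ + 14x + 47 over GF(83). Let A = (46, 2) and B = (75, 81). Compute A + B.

(54, 22)

(46, 2) + (75, 81). λ = (81 - 2)/(75 - 46) ≡ 79/29 mod 83. 29⁻¹ ≡ 63 (mod 83) since 29·63 = 1827 ≡ 1, so λ ≡ 80.
  x = λ² - 46 - 75 = 6400 - 121 ≡ 54; y = λ·(46 - 54) - 2 ≡ 22. → (54, 22)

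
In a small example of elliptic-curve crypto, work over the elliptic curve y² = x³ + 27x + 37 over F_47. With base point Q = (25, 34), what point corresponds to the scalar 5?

Double-and-add on 5 = (101)₂. Start with Q = (25, 34) for the leading 1-bit.
double: tangent at (25, 34): λ = (3·25² + 27)/(2·34) ≡ 22/21. 21⁻¹ ≡ 9 (mod 47), so λ ≡ 22·9 ≡ 10.
  x = λ² - 25 - 25 = 100 - 50 ≡ 3; y = λ·(25 - 3) - 34 ≡ 45. → (3, 45)
double: tangent at (3, 45): λ = (3·3² + 27)/(2·45) ≡ 7/43. 43⁻¹ ≡ 35 (mod 47) since 43·35 = 1505 ≡ 1, so λ ≡ 7·35 ≡ 10.
  x = λ² - 3 - 3 = 100 - 6 ≡ 0; y = λ·(3 - 0) - 45 ≡ 32. → (0, 32)
add Q: (0, 32) + (25, 34). λ = (34 - 32)/(25 - 0) ≡ 2/25 mod 47. 25⁻¹ ≡ 32 (mod 47) since 25·32 = 800 ≡ 1, so λ ≡ 17.
  x = λ² - 0 - 25 = 289 - 25 ≡ 29; y = λ·(0 - 29) - 32 ≡ 39. → (29, 39)

(29, 39)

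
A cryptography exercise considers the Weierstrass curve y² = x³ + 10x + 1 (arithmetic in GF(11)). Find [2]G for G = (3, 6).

(10, 10)

tangent at (3, 6): λ = (3·3² + 10)/(2·6) ≡ 4/1. 1⁻¹ ≡ 1 (mod 11), so λ ≡ 4·1 ≡ 4.
  x = λ² - 3 - 3 = 16 - 6 ≡ 10; y = λ·(3 - 10) - 6 ≡ 10. → (10, 10)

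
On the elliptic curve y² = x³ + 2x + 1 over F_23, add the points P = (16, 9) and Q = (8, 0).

(15, 18)

(16, 9) + (8, 0). λ = (0 - 9)/(8 - 16) ≡ 14/15 mod 23. 15⁻¹ ≡ 20 (mod 23), so λ ≡ 4.
  x = λ² - 16 - 8 = 16 - 24 ≡ 15; y = λ·(16 - 15) - 9 ≡ 18. → (15, 18)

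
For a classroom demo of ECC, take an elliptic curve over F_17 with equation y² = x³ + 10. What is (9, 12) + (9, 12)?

tangent at (9, 12): λ = (3·9² + 0)/(2·12) ≡ 5/7. 7⁻¹ ≡ 5 (mod 17), so λ ≡ 5·5 ≡ 8.
  x = λ² - 9 - 9 = 64 - 18 ≡ 12; y = λ·(9 - 12) - 12 ≡ 15. → (12, 15)

(12, 15)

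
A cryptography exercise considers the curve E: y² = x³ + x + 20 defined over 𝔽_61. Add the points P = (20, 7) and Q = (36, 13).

(8, 28)

(20, 7) + (36, 13). λ = (13 - 7)/(36 - 20) ≡ 6/16 mod 61. 16⁻¹ ≡ 42 (mod 61), so λ ≡ 8.
  x = λ² - 20 - 36 = 64 - 56 ≡ 8; y = λ·(20 - 8) - 7 ≡ 28. → (8, 28)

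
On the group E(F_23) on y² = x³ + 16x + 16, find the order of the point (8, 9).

2P: tangent at (8, 9): λ = (3·8² + 16)/(2·9) ≡ 1/18. 18⁻¹ ≡ 9 (mod 23), so λ ≡ 1·9 ≡ 9.
  x = λ² - 8 - 8 = 81 - 16 ≡ 19; y = λ·(8 - 19) - 9 ≡ 7. → (19, 7)
3P: (19, 7) + (8, 9). λ = (9 - 7)/(8 - 19) ≡ 2/12 mod 23. 12⁻¹ ≡ 2 (mod 23) since 12·2 = 24 ≡ 1, so λ ≡ 4.
  x = λ² - 19 - 8 = 16 - 27 ≡ 12; y = λ·(19 - 12) - 7 ≡ 21. → (12, 21)
4P: (12, 21) + (8, 9). λ = (9 - 21)/(8 - 12) ≡ 11/19 mod 23. 19⁻¹ ≡ 17 (mod 23), so λ ≡ 3.
  x = λ² - 12 - 8 = 9 - 20 ≡ 12; y = λ·(12 - 12) - 21 ≡ 2. → (12, 2)
5P: (12, 2) + (8, 9). λ = (9 - 2)/(8 - 12) ≡ 7/19 mod 23. 19⁻¹ ≡ 17 (mod 23) since 19·17 = 323 ≡ 1, so λ ≡ 4.
  x = λ² - 12 - 8 = 16 - 20 ≡ 19; y = λ·(12 - 19) - 2 ≡ 16. → (19, 16)
6P: (19, 16) + (8, 9). λ = (9 - 16)/(8 - 19) ≡ 16/12 mod 23. 12⁻¹ ≡ 2 (mod 23), so λ ≡ 9.
  x = λ² - 19 - 8 = 81 - 27 ≡ 8; y = λ·(19 - 8) - 16 ≡ 14. → (8, 14)
7P: (8, 14) + (8, 9): same x and y₁ ≡ -y₂, so the sum is 𝒪.
7P = 𝒪, so the order is 7.

7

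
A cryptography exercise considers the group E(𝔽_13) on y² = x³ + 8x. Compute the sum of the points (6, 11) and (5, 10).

(3, 5)

(6, 11) + (5, 10). λ = (10 - 11)/(5 - 6) ≡ 12/12 mod 13. 12⁻¹ ≡ 12 (mod 13) since 12·12 = 144 ≡ 1, so λ ≡ 1.
  x = λ² - 6 - 5 = 1 - 11 ≡ 3; y = λ·(6 - 3) - 11 ≡ 5. → (3, 5)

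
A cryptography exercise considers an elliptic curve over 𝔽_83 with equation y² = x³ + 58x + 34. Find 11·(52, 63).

Write Q = (52, 63).
Double-and-add on 11 = (1011)₂. Start with Q = (52, 63) for the leading 1-bit.
double: tangent at (52, 63): λ = (3·52² + 58)/(2·63) ≡ 36/43. 43⁻¹ ≡ 56 (mod 83), so λ ≡ 36·56 ≡ 24.
  x = λ² - 52 - 52 = 576 - 104 ≡ 57; y = λ·(52 - 57) - 63 ≡ 66. → (57, 66)
double: tangent at (57, 66): λ = (3·57² + 58)/(2·66) ≡ 11/49. 49⁻¹ ≡ 61 (mod 83) since 49·61 = 2989 ≡ 1, so λ ≡ 11·61 ≡ 7.
  x = λ² - 57 - 57 = 49 - 114 ≡ 18; y = λ·(57 - 18) - 66 ≡ 41. → (18, 41)
add Q: (18, 41) + (52, 63). λ = (63 - 41)/(52 - 18) ≡ 22/34 mod 83. 34⁻¹ ≡ 22 (mod 83), so λ ≡ 69.
  x = λ² - 18 - 52 = 4761 - 70 ≡ 43; y = λ·(18 - 43) - 41 ≡ 60. → (43, 60)
double: tangent at (43, 60): λ = (3·43² + 58)/(2·60) ≡ 44/37. 37⁻¹ ≡ 9 (mod 83), so λ ≡ 44·9 ≡ 64.
  x = λ² - 43 - 43 = 4096 - 86 ≡ 26; y = λ·(43 - 26) - 60 ≡ 32. → (26, 32)
add Q: (26, 32) + (52, 63). λ = (63 - 32)/(52 - 26) ≡ 31/26 mod 83. 26⁻¹ ≡ 16 (mod 83), so λ ≡ 81.
  x = λ² - 26 - 52 = 6561 - 78 ≡ 9; y = λ·(26 - 9) - 32 ≡ 17. → (9, 17)

(9, 17)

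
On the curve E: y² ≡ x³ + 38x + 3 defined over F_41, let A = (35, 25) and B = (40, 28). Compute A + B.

(35, 25) + (40, 28). λ = (28 - 25)/(40 - 35) ≡ 3/5 mod 41. 5⁻¹ ≡ 33 (mod 41) since 5·33 = 165 ≡ 1, so λ ≡ 17.
  x = λ² - 35 - 40 = 289 - 75 ≡ 9; y = λ·(35 - 9) - 25 ≡ 7. → (9, 7)

(9, 7)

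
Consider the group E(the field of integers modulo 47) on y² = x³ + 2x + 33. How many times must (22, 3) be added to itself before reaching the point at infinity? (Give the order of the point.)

2P: tangent at (22, 3): λ = (3·22² + 2)/(2·3) ≡ 44/6. 6⁻¹ ≡ 8 (mod 47), so λ ≡ 44·8 ≡ 23.
  x = λ² - 22 - 22 = 529 - 44 ≡ 15; y = λ·(22 - 15) - 3 ≡ 17. → (15, 17)
3P: (15, 17) + (22, 3). λ = (3 - 17)/(22 - 15) ≡ 33/7 mod 47. 7⁻¹ ≡ 27 (mod 47) since 7·27 = 189 ≡ 1, so λ ≡ 45.
  x = λ² - 15 - 22 = 2025 - 37 ≡ 14; y = λ·(15 - 14) - 17 ≡ 28. → (14, 28)
4P: (14, 28) + (22, 3). λ = (3 - 28)/(22 - 14) ≡ 22/8 mod 47. 8⁻¹ ≡ 6 (mod 47), so λ ≡ 38.
  x = λ² - 14 - 22 = 1444 - 36 ≡ 45; y = λ·(14 - 45) - 28 ≡ 16. → (45, 16)
5P: (45, 16) + (22, 3). λ = (3 - 16)/(22 - 45) ≡ 34/24 mod 47. 24⁻¹ ≡ 2 (mod 47) since 24·2 = 48 ≡ 1, so λ ≡ 21.
  x = λ² - 45 - 22 = 441 - 67 ≡ 45; y = λ·(45 - 45) - 16 ≡ 31. → (45, 31)
6P: (45, 31) + (22, 3). λ = (3 - 31)/(22 - 45) ≡ 19/24 mod 47. 24⁻¹ ≡ 2 (mod 47), so λ ≡ 38.
  x = λ² - 45 - 22 = 1444 - 67 ≡ 14; y = λ·(45 - 14) - 31 ≡ 19. → (14, 19)
7P: (14, 19) + (22, 3). λ = (3 - 19)/(22 - 14) ≡ 31/8 mod 47. 8⁻¹ ≡ 6 (mod 47), so λ ≡ 45.
  x = λ² - 14 - 22 = 2025 - 36 ≡ 15; y = λ·(14 - 15) - 19 ≡ 30. → (15, 30)
8P: (15, 30) + (22, 3). λ = (3 - 30)/(22 - 15) ≡ 20/7 mod 47. 7⁻¹ ≡ 27 (mod 47) since 7·27 = 189 ≡ 1, so λ ≡ 23.
  x = λ² - 15 - 22 = 529 - 37 ≡ 22; y = λ·(15 - 22) - 30 ≡ 44. → (22, 44)
9P: (22, 44) + (22, 3): same x and y₁ ≡ -y₂, so the sum is the point at infinity.
9P = the point at infinity, so the order is 9.

9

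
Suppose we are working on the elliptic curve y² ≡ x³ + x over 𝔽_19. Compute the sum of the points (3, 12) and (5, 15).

(3, 12) + (5, 15). λ = (15 - 12)/(5 - 3) ≡ 3/2 mod 19. 2⁻¹ ≡ 10 (mod 19), so λ ≡ 11.
  x = λ² - 3 - 5 = 121 - 8 ≡ 18; y = λ·(3 - 18) - 12 ≡ 13. → (18, 13)

(18, 13)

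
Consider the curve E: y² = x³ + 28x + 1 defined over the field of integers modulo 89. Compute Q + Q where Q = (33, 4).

tangent at (33, 4): λ = (3·33² + 28)/(2·4) ≡ 2/8. 8⁻¹ ≡ 78 (mod 89) since 8·78 = 624 ≡ 1, so λ ≡ 2·78 ≡ 67.
  x = λ² - 33 - 33 = 4489 - 66 ≡ 62; y = λ·(33 - 62) - 4 ≡ 11. → (62, 11)

(62, 11)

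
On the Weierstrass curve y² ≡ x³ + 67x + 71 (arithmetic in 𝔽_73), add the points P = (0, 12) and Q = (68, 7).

(0, 12) + (68, 7). λ = (7 - 12)/(68 - 0) ≡ 68/68 mod 73. 68⁻¹ ≡ 29 (mod 73) since 68·29 = 1972 ≡ 1, so λ ≡ 1.
  x = λ² - 0 - 68 = 1 - 68 ≡ 6; y = λ·(0 - 6) - 12 ≡ 55. → (6, 55)

(6, 55)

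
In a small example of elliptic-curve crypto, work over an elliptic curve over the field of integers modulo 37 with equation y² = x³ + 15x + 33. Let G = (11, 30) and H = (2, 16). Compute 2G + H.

First 2G:
Repeated addition: build up to 2G.
2G: tangent at (11, 30): λ = (3·11² + 15)/(2·30) ≡ 8/23. 23⁻¹ ≡ 29 (mod 37) since 23·29 = 667 ≡ 1, so λ ≡ 8·29 ≡ 10.
  x = λ² - 11 - 11 = 100 - 22 ≡ 4; y = λ·(11 - 4) - 30 ≡ 3. → (4, 3)
2G = (4, 3).
Finally 2G + H:
(4, 3) + (2, 16). λ = (16 - 3)/(2 - 4) ≡ 13/35 mod 37. 35⁻¹ ≡ 18 (mod 37), so λ ≡ 12.
  x = λ² - 4 - 2 = 144 - 6 ≡ 27; y = λ·(4 - 27) - 3 ≡ 17. → (27, 17)

(27, 17)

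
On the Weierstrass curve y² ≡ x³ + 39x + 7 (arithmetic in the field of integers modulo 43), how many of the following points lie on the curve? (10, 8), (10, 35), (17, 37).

3

(10, 8): 8² ≡ 21, rhs ≡ 21 → on.
(10, 35): 35² ≡ 21, rhs ≡ 21 → on.
(17, 37): 37² ≡ 36, rhs ≡ 36 → on.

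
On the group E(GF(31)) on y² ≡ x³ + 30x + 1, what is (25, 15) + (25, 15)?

(22, 5)

tangent at (25, 15): λ = (3·25² + 30)/(2·15) ≡ 14/30. 30⁻¹ ≡ 30 (mod 31), so λ ≡ 14·30 ≡ 17.
  x = λ² - 25 - 25 = 289 - 50 ≡ 22; y = λ·(25 - 22) - 15 ≡ 5. → (22, 5)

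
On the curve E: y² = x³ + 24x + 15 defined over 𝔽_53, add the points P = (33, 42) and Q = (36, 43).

(43, 43)

(33, 42) + (36, 43). λ = (43 - 42)/(36 - 33) ≡ 1/3 mod 53. 3⁻¹ ≡ 18 (mod 53), so λ ≡ 18.
  x = λ² - 33 - 36 = 324 - 69 ≡ 43; y = λ·(33 - 43) - 42 ≡ 43. → (43, 43)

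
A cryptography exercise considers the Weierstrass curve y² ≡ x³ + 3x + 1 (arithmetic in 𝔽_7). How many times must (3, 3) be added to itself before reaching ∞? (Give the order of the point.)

2P: tangent at (3, 3): λ = (3·3² + 3)/(2·3) ≡ 2/6. 6⁻¹ ≡ 6 (mod 7) since 6·6 = 36 ≡ 1, so λ ≡ 2·6 ≡ 5.
  x = λ² - 3 - 3 = 25 - 6 ≡ 5; y = λ·(3 - 5) - 3 ≡ 1. → (5, 1)
3P: (5, 1) + (3, 3). λ = (3 - 1)/(3 - 5) ≡ 2/5 mod 7. 5⁻¹ ≡ 3 (mod 7), so λ ≡ 6.
  x = λ² - 5 - 3 = 36 - 8 ≡ 0; y = λ·(5 - 0) - 1 ≡ 1. → (0, 1)
4P: (0, 1) + (3, 3). λ = (3 - 1)/(3 - 0) ≡ 2/3 mod 7. 3⁻¹ ≡ 5 (mod 7), so λ ≡ 3.
  x = λ² - 0 - 3 = 9 - 3 ≡ 6; y = λ·(0 - 6) - 1 ≡ 2. → (6, 2)
5P: (6, 2) + (3, 3). λ = (3 - 2)/(3 - 6) ≡ 1/4 mod 7. 4⁻¹ ≡ 2 (mod 7), so λ ≡ 2.
  x = λ² - 6 - 3 = 4 - 9 ≡ 2; y = λ·(6 - 2) - 2 ≡ 6. → (2, 6)
6P: (2, 6) + (3, 3). λ = (3 - 6)/(3 - 2) ≡ 4/1 mod 7. 1⁻¹ ≡ 1 (mod 7), so λ ≡ 4.
  x = λ² - 2 - 3 = 16 - 5 ≡ 4; y = λ·(2 - 4) - 6 ≡ 0. → (4, 0)
7P: (4, 0) + (3, 3). λ = (3 - 0)/(3 - 4) ≡ 3/6 mod 7. 6⁻¹ ≡ 6 (mod 7), so λ ≡ 4.
  x = λ² - 4 - 3 = 16 - 7 ≡ 2; y = λ·(4 - 2) - 0 ≡ 1. → (2, 1)
8P: (2, 1) + (3, 3). λ = (3 - 1)/(3 - 2) ≡ 2/1 mod 7. 1⁻¹ ≡ 1 (mod 7), so λ ≡ 2.
  x = λ² - 2 - 3 = 4 - 5 ≡ 6; y = λ·(2 - 6) - 1 ≡ 5. → (6, 5)
9P: (6, 5) + (3, 3). λ = (3 - 5)/(3 - 6) ≡ 5/4 mod 7. 4⁻¹ ≡ 2 (mod 7), so λ ≡ 3.
  x = λ² - 6 - 3 = 9 - 9 ≡ 0; y = λ·(6 - 0) - 5 ≡ 6. → (0, 6)
10P: (0, 6) + (3, 3). λ = (3 - 6)/(3 - 0) ≡ 4/3 mod 7. 3⁻¹ ≡ 5 (mod 7), so λ ≡ 6.
  x = λ² - 0 - 3 = 36 - 3 ≡ 5; y = λ·(0 - 5) - 6 ≡ 6. → (5, 6)
11P: (5, 6) + (3, 3). λ = (3 - 6)/(3 - 5) ≡ 4/5 mod 7. 5⁻¹ ≡ 3 (mod 7), so λ ≡ 5.
  x = λ² - 5 - 3 = 25 - 8 ≡ 3; y = λ·(5 - 3) - 6 ≡ 4. → (3, 4)
12P: (3, 4) + (3, 3): same x and y₁ ≡ -y₂, so the sum is ∞.
12P = ∞, so the order is 12.

12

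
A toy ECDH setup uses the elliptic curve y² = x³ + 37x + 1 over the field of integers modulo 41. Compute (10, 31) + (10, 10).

O

The two points share x = 10 and their y-coordinates satisfy 31 + 10 ≡ 0 (mod 41), so they are inverses. Their sum is ∞.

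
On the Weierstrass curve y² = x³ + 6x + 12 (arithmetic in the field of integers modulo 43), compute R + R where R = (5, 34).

(21, 38)

tangent at (5, 34): λ = (3·5² + 6)/(2·34) ≡ 38/25. 25⁻¹ ≡ 31 (mod 43), so λ ≡ 38·31 ≡ 17.
  x = λ² - 5 - 5 = 289 - 10 ≡ 21; y = λ·(5 - 21) - 34 ≡ 38. → (21, 38)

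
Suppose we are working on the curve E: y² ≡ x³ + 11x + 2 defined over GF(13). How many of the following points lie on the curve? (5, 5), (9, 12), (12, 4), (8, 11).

2

(5, 5): 5² ≡ 12, rhs ≡ 0 → off.
(9, 12): 12² ≡ 1, rhs ≡ 11 → off.
(12, 4): 4² ≡ 3, rhs ≡ 3 → on.
(8, 11): 11² ≡ 4, rhs ≡ 4 → on.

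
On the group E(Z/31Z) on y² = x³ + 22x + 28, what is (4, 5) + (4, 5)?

tangent at (4, 5): λ = (3·4² + 22)/(2·5) ≡ 8/10. 10⁻¹ ≡ 28 (mod 31), so λ ≡ 8·28 ≡ 7.
  x = λ² - 4 - 4 = 49 - 8 ≡ 10; y = λ·(4 - 10) - 5 ≡ 15. → (10, 15)

(10, 15)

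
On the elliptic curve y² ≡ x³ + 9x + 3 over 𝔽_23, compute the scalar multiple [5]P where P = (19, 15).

Repeated addition: build up to 5P.
2P: tangent at (19, 15): λ = (3·19² + 9)/(2·15) ≡ 11/7. 7⁻¹ ≡ 10 (mod 23) since 7·10 = 70 ≡ 1, so λ ≡ 11·10 ≡ 18.
  x = λ² - 19 - 19 = 324 - 38 ≡ 10; y = λ·(19 - 10) - 15 ≡ 9. → (10, 9)
3P: (10, 9) + (19, 15). λ = (15 - 9)/(19 - 10) ≡ 6/9 mod 23. 9⁻¹ ≡ 18 (mod 23) since 9·18 = 162 ≡ 1, so λ ≡ 16.
  x = λ² - 10 - 19 = 256 - 29 ≡ 20; y = λ·(10 - 20) - 9 ≡ 15. → (20, 15)
4P: (20, 15) + (19, 15). λ = (15 - 15)/(19 - 20) ≡ 0/22 mod 23. 22⁻¹ ≡ 22 (mod 23), so λ ≡ 0.
  x = λ² - 20 - 19 = 0 - 39 ≡ 7; y = λ·(20 - 7) - 15 ≡ 8. → (7, 8)
5P: (7, 8) + (19, 15). λ = (15 - 8)/(19 - 7) ≡ 7/12 mod 23. 12⁻¹ ≡ 2 (mod 23), so λ ≡ 14.
  x = λ² - 7 - 19 = 196 - 26 ≡ 9; y = λ·(7 - 9) - 8 ≡ 10. → (9, 10)

(9, 10)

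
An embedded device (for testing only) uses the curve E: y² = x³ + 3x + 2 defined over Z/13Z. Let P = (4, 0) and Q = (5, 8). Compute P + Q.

(4, 0) + (5, 8). λ = (8 - 0)/(5 - 4) ≡ 8/1 mod 13. 1⁻¹ ≡ 1 (mod 13), so λ ≡ 8.
  x = λ² - 4 - 5 = 64 - 9 ≡ 3; y = λ·(4 - 3) - 0 ≡ 8. → (3, 8)

(3, 8)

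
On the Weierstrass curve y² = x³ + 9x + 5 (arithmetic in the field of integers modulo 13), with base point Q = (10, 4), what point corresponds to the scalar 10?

(10, 4)

Double-and-add on 10 = (1010)₂. Start with Q = (10, 4) for the leading 1-bit.
double: tangent at (10, 4): λ = (3·10² + 9)/(2·4) ≡ 10/8. 8⁻¹ ≡ 5 (mod 13), so λ ≡ 10·5 ≡ 11.
  x = λ² - 10 - 10 = 121 - 20 ≡ 10; y = λ·(10 - 10) - 4 ≡ 9. → (10, 9)
double: tangent at (10, 9): λ = (3·10² + 9)/(2·9) ≡ 10/5. 5⁻¹ ≡ 8 (mod 13) since 5·8 = 40 ≡ 1, so λ ≡ 10·8 ≡ 2.
  x = λ² - 10 - 10 = 4 - 20 ≡ 10; y = λ·(10 - 10) - 9 ≡ 4. → (10, 4)
add Q: tangent at (10, 4): λ = (3·10² + 9)/(2·4) ≡ 10/8. 8⁻¹ ≡ 5 (mod 13), so λ ≡ 10·5 ≡ 11.
  x = λ² - 10 - 10 = 121 - 20 ≡ 10; y = λ·(10 - 10) - 4 ≡ 9. → (10, 9)
double: tangent at (10, 9): λ = (3·10² + 9)/(2·9) ≡ 10/5. 5⁻¹ ≡ 8 (mod 13), so λ ≡ 10·8 ≡ 2.
  x = λ² - 10 - 10 = 4 - 20 ≡ 10; y = λ·(10 - 10) - 9 ≡ 4. → (10, 4)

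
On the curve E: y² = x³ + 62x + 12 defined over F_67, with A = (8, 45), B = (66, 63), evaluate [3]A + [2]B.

(8, 45)

First 3A:
Repeated addition: build up to 3A.
2A: tangent at (8, 45): λ = (3·8² + 62)/(2·45) ≡ 53/23. 23⁻¹ ≡ 35 (mod 67) since 23·35 = 805 ≡ 1, so λ ≡ 53·35 ≡ 46.
  x = λ² - 8 - 8 = 2116 - 16 ≡ 23; y = λ·(8 - 23) - 45 ≡ 2. → (23, 2)
3A: (23, 2) + (8, 45). λ = (45 - 2)/(8 - 23) ≡ 43/52 mod 67. 52⁻¹ ≡ 58 (mod 67) since 52·58 = 3016 ≡ 1, so λ ≡ 15.
  x = λ² - 23 - 8 = 225 - 31 ≡ 60; y = λ·(23 - 60) - 2 ≡ 46. → (60, 46)
3A = (60, 46).
Next 2B:
Repeated addition: build up to 2B.
2B: tangent at (66, 63): λ = (3·66² + 62)/(2·63) ≡ 65/59. 59⁻¹ ≡ 25 (mod 67) since 59·25 = 1475 ≡ 1, so λ ≡ 65·25 ≡ 17.
  x = λ² - 66 - 66 = 289 - 132 ≡ 23; y = λ·(66 - 23) - 63 ≡ 65. → (23, 65)
2B = (23, 65).
Finally 3A + 2B:
(60, 46) + (23, 65). λ = (65 - 46)/(23 - 60) ≡ 19/30 mod 67. 30⁻¹ ≡ 38 (mod 67) since 30·38 = 1140 ≡ 1, so λ ≡ 52.
  x = λ² - 60 - 23 = 2704 - 83 ≡ 8; y = λ·(60 - 8) - 46 ≡ 45. → (8, 45)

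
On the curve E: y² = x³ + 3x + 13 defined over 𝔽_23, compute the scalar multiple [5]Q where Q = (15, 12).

(0, 6)

Repeated addition: build up to 5Q.
2Q: tangent at (15, 12): λ = (3·15² + 3)/(2·12) ≡ 11/1. 1⁻¹ ≡ 1 (mod 23), so λ ≡ 11·1 ≡ 11.
  x = λ² - 15 - 15 = 121 - 30 ≡ 22; y = λ·(15 - 22) - 12 ≡ 3. → (22, 3)
3Q: (22, 3) + (15, 12). λ = (12 - 3)/(15 - 22) ≡ 9/16 mod 23. 16⁻¹ ≡ 13 (mod 23) since 16·13 = 208 ≡ 1, so λ ≡ 2.
  x = λ² - 22 - 15 = 4 - 37 ≡ 13; y = λ·(22 - 13) - 3 ≡ 15. → (13, 15)
4Q: (13, 15) + (15, 12). λ = (12 - 15)/(15 - 13) ≡ 20/2 mod 23. 2⁻¹ ≡ 12 (mod 23) since 2·12 = 24 ≡ 1, so λ ≡ 10.
  x = λ² - 13 - 15 = 100 - 28 ≡ 3; y = λ·(13 - 3) - 15 ≡ 16. → (3, 16)
5Q: (3, 16) + (15, 12). λ = (12 - 16)/(15 - 3) ≡ 19/12 mod 23. 12⁻¹ ≡ 2 (mod 23), so λ ≡ 15.
  x = λ² - 3 - 15 = 225 - 18 ≡ 0; y = λ·(3 - 0) - 16 ≡ 6. → (0, 6)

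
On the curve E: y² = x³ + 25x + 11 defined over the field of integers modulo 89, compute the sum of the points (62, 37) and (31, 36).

(62, 37) + (31, 36). λ = (36 - 37)/(31 - 62) ≡ 88/58 mod 89. 58⁻¹ ≡ 66 (mod 89) since 58·66 = 3828 ≡ 1, so λ ≡ 23.
  x = λ² - 62 - 31 = 529 - 93 ≡ 80; y = λ·(62 - 80) - 37 ≡ 83. → (80, 83)

(80, 83)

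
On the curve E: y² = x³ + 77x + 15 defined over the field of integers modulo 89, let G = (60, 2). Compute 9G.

(25, 78)

Double-and-add on 9 = (1001)₂. Start with G = (60, 2) for the leading 1-bit.
double: tangent at (60, 2): λ = (3·60² + 77)/(2·2) ≡ 19/4. 4⁻¹ ≡ 67 (mod 89), so λ ≡ 19·67 ≡ 27.
  x = λ² - 60 - 60 = 729 - 120 ≡ 75; y = λ·(60 - 75) - 2 ≡ 38. → (75, 38)
double: tangent at (75, 38): λ = (3·75² + 77)/(2·38) ≡ 42/76. 76⁻¹ ≡ 41 (mod 89) since 76·41 = 3116 ≡ 1, so λ ≡ 42·41 ≡ 31.
  x = λ² - 75 - 75 = 961 - 150 ≡ 10; y = λ·(75 - 10) - 38 ≡ 19. → (10, 19)
double: tangent at (10, 19): λ = (3·10² + 77)/(2·19) ≡ 21/38. 38⁻¹ ≡ 82 (mod 89), so λ ≡ 21·82 ≡ 31.
  x = λ² - 10 - 10 = 961 - 20 ≡ 51; y = λ·(10 - 51) - 19 ≡ 45. → (51, 45)
add G: (51, 45) + (60, 2). λ = (2 - 45)/(60 - 51) ≡ 46/9 mod 89. 9⁻¹ ≡ 10 (mod 89), so λ ≡ 15.
  x = λ² - 51 - 60 = 225 - 111 ≡ 25; y = λ·(51 - 25) - 45 ≡ 78. → (25, 78)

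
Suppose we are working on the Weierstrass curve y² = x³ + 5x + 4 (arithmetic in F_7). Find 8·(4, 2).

Write Q = (4, 2).
Repeated addition: build up to 8Q.
2Q: tangent at (4, 2): λ = (3·4² + 5)/(2·2) ≡ 4/4. 4⁻¹ ≡ 2 (mod 7), so λ ≡ 4·2 ≡ 1.
  x = λ² - 4 - 4 = 1 - 8 ≡ 0; y = λ·(4 - 0) - 2 ≡ 2. → (0, 2)
3Q: (0, 2) + (4, 2). λ = (2 - 2)/(4 - 0) ≡ 0/4 mod 7. 4⁻¹ ≡ 2 (mod 7) since 4·2 = 8 ≡ 1, so λ ≡ 0.
  x = λ² - 0 - 4 = 0 - 4 ≡ 3; y = λ·(0 - 3) - 2 ≡ 5. → (3, 5)
4Q: (3, 5) + (4, 2). λ = (2 - 5)/(4 - 3) ≡ 4/1 mod 7. 1⁻¹ ≡ 1 (mod 7), so λ ≡ 4.
  x = λ² - 3 - 4 = 16 - 7 ≡ 2; y = λ·(3 - 2) - 5 ≡ 6. → (2, 6)
5Q: (2, 6) + (4, 2). λ = (2 - 6)/(4 - 2) ≡ 3/2 mod 7. 2⁻¹ ≡ 4 (mod 7), so λ ≡ 5.
  x = λ² - 2 - 4 = 25 - 6 ≡ 5; y = λ·(2 - 5) - 6 ≡ 0. → (5, 0)
6Q: (5, 0) + (4, 2). λ = (2 - 0)/(4 - 5) ≡ 2/6 mod 7. 6⁻¹ ≡ 6 (mod 7), so λ ≡ 5.
  x = λ² - 5 - 4 = 25 - 9 ≡ 2; y = λ·(5 - 2) - 0 ≡ 1. → (2, 1)
7Q: (2, 1) + (4, 2). λ = (2 - 1)/(4 - 2) ≡ 1/2 mod 7. 2⁻¹ ≡ 4 (mod 7), so λ ≡ 4.
  x = λ² - 2 - 4 = 16 - 6 ≡ 3; y = λ·(2 - 3) - 1 ≡ 2. → (3, 2)
8Q: (3, 2) + (4, 2). λ = (2 - 2)/(4 - 3) ≡ 0/1 mod 7. 1⁻¹ ≡ 1 (mod 7) since 1·1 = 1 ≡ 1, so λ ≡ 0.
  x = λ² - 3 - 4 = 0 - 7 ≡ 0; y = λ·(3 - 0) - 2 ≡ 5. → (0, 5)

(0, 5)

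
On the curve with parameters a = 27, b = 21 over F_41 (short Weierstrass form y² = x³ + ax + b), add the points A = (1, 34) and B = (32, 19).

(1, 34) + (32, 19). λ = (19 - 34)/(32 - 1) ≡ 26/31 mod 41. 31⁻¹ ≡ 4 (mod 41) since 31·4 = 124 ≡ 1, so λ ≡ 22.
  x = λ² - 1 - 32 = 484 - 33 ≡ 0; y = λ·(1 - 0) - 34 ≡ 29. → (0, 29)

(0, 29)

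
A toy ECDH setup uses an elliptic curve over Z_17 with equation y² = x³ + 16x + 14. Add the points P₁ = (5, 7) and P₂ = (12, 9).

(5, 7) + (12, 9). λ = (9 - 7)/(12 - 5) ≡ 2/7 mod 17. 7⁻¹ ≡ 5 (mod 17), so λ ≡ 10.
  x = λ² - 5 - 12 = 100 - 17 ≡ 15; y = λ·(5 - 15) - 7 ≡ 12. → (15, 12)

(15, 12)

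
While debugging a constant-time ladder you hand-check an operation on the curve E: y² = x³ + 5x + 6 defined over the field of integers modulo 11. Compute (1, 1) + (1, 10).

O

The two points share x = 1 and their y-coordinates satisfy 1 + 10 ≡ 0 (mod 11), so they are inverses. Their sum is 𝒪.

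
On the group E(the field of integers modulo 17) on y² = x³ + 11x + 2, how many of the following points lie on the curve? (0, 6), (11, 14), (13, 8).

3

(0, 6): 6² ≡ 2, rhs ≡ 2 → on.
(11, 14): 14² ≡ 9, rhs ≡ 9 → on.
(13, 8): 8² ≡ 13, rhs ≡ 13 → on.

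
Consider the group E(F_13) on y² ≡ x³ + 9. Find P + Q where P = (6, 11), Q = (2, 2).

(6, 11) + (2, 2). λ = (2 - 11)/(2 - 6) ≡ 4/9 mod 13. 9⁻¹ ≡ 3 (mod 13), so λ ≡ 12.
  x = λ² - 6 - 2 = 144 - 8 ≡ 6; y = λ·(6 - 6) - 11 ≡ 2. → (6, 2)

(6, 2)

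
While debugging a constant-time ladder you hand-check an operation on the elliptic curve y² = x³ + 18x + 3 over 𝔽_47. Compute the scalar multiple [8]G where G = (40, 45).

(11, 13)

Double-and-add on 8 = (1000)₂. Start with G = (40, 45) for the leading 1-bit.
double: tangent at (40, 45): λ = (3·40² + 18)/(2·45) ≡ 24/43. 43⁻¹ ≡ 35 (mod 47), so λ ≡ 24·35 ≡ 41.
  x = λ² - 40 - 40 = 1681 - 80 ≡ 3; y = λ·(40 - 3) - 45 ≡ 15. → (3, 15)
double: tangent at (3, 15): λ = (3·3² + 18)/(2·15) ≡ 45/30. 30⁻¹ ≡ 11 (mod 47) since 30·11 = 330 ≡ 1, so λ ≡ 45·11 ≡ 25.
  x = λ² - 3 - 3 = 625 - 6 ≡ 8; y = λ·(3 - 8) - 15 ≡ 1. → (8, 1)
double: tangent at (8, 1): λ = (3·8² + 18)/(2·1) ≡ 22/2. 2⁻¹ ≡ 24 (mod 47), so λ ≡ 22·24 ≡ 11.
  x = λ² - 8 - 8 = 121 - 16 ≡ 11; y = λ·(8 - 11) - 1 ≡ 13. → (11, 13)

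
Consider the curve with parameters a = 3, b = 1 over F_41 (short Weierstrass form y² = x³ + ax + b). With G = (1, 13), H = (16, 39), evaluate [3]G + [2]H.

First 3G:
Repeated addition: build up to 3G.
2G: tangent at (1, 13): λ = (3·1² + 3)/(2·13) ≡ 6/26. 26⁻¹ ≡ 30 (mod 41), so λ ≡ 6·30 ≡ 16.
  x = λ² - 1 - 1 = 256 - 2 ≡ 8; y = λ·(1 - 8) - 13 ≡ 39. → (8, 39)
3G: (8, 39) + (1, 13). λ = (13 - 39)/(1 - 8) ≡ 15/34 mod 41. 34⁻¹ ≡ 35 (mod 41), so λ ≡ 33.
  x = λ² - 8 - 1 = 1089 - 9 ≡ 14; y = λ·(8 - 14) - 39 ≡ 9. → (14, 9)
3G = (14, 9).
Next 2H:
Repeated addition: build up to 2H.
2H: tangent at (16, 39): λ = (3·16² + 3)/(2·39) ≡ 33/37. 37⁻¹ ≡ 10 (mod 41), so λ ≡ 33·10 ≡ 2.
  x = λ² - 16 - 16 = 4 - 32 ≡ 13; y = λ·(16 - 13) - 39 ≡ 8. → (13, 8)
2H = (13, 8).
Finally 3G + 2H:
(14, 9) + (13, 8). λ = (8 - 9)/(13 - 14) ≡ 40/40 mod 41. 40⁻¹ ≡ 40 (mod 41), so λ ≡ 1.
  x = λ² - 14 - 13 = 1 - 27 ≡ 15; y = λ·(14 - 15) - 9 ≡ 31. → (15, 31)

(15, 31)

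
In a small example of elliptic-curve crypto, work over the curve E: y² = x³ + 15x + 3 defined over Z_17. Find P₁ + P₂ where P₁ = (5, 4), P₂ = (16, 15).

(5, 4) + (16, 15). λ = (15 - 4)/(16 - 5) ≡ 11/11 mod 17. 11⁻¹ ≡ 14 (mod 17), so λ ≡ 1.
  x = λ² - 5 - 16 = 1 - 21 ≡ 14; y = λ·(5 - 14) - 4 ≡ 4. → (14, 4)

(14, 4)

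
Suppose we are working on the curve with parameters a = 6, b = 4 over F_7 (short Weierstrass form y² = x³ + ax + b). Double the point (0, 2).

(4, 6)

tangent at (0, 2): λ = (3·0² + 6)/(2·2) ≡ 6/4. 4⁻¹ ≡ 2 (mod 7) since 4·2 = 8 ≡ 1, so λ ≡ 6·2 ≡ 5.
  x = λ² - 0 - 0 = 25 - 0 ≡ 4; y = λ·(0 - 4) - 2 ≡ 6. → (4, 6)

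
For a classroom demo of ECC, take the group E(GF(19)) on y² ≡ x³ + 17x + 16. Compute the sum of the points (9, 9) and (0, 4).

(9, 9) + (0, 4). λ = (4 - 9)/(0 - 9) ≡ 14/10 mod 19. 10⁻¹ ≡ 2 (mod 19) since 10·2 = 20 ≡ 1, so λ ≡ 9.
  x = λ² - 9 - 0 = 81 - 9 ≡ 15; y = λ·(9 - 15) - 9 ≡ 13. → (15, 13)

(15, 13)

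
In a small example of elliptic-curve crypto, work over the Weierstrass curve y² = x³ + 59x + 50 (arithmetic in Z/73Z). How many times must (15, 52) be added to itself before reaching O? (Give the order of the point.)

5

2P: tangent at (15, 52): λ = (3·15² + 59)/(2·52) ≡ 4/31. 31⁻¹ ≡ 33 (mod 73), so λ ≡ 4·33 ≡ 59.
  x = λ² - 15 - 15 = 3481 - 30 ≡ 20; y = λ·(15 - 20) - 52 ≡ 18. → (20, 18)
3P: (20, 18) + (15, 52). λ = (52 - 18)/(15 - 20) ≡ 34/68 mod 73. 68⁻¹ ≡ 29 (mod 73), so λ ≡ 37.
  x = λ² - 20 - 15 = 1369 - 35 ≡ 20; y = λ·(20 - 20) - 18 ≡ 55. → (20, 55)
4P: (20, 55) + (15, 52). λ = (52 - 55)/(15 - 20) ≡ 70/68 mod 73. 68⁻¹ ≡ 29 (mod 73), so λ ≡ 59.
  x = λ² - 20 - 15 = 3481 - 35 ≡ 15; y = λ·(20 - 15) - 55 ≡ 21. → (15, 21)
5P: (15, 21) + (15, 52): same x and y₁ ≡ -y₂, so the sum is O.
5P = O, so the order is 5.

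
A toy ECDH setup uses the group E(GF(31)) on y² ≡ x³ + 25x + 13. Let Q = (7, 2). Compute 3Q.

Repeated addition: build up to 3Q.
2Q: tangent at (7, 2): λ = (3·7² + 25)/(2·2) ≡ 17/4. 4⁻¹ ≡ 8 (mod 31), so λ ≡ 17·8 ≡ 12.
  x = λ² - 7 - 7 = 144 - 14 ≡ 6; y = λ·(7 - 6) - 2 ≡ 10. → (6, 10)
3Q: (6, 10) + (7, 2). λ = (2 - 10)/(7 - 6) ≡ 23/1 mod 31. 1⁻¹ ≡ 1 (mod 31) since 1·1 = 1 ≡ 1, so λ ≡ 23.
  x = λ² - 6 - 7 = 529 - 13 ≡ 20; y = λ·(6 - 20) - 10 ≡ 9. → (20, 9)

(20, 9)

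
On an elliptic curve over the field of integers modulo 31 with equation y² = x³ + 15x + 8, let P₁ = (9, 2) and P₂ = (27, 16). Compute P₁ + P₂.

(9, 29)

(9, 2) + (27, 16). λ = (16 - 2)/(27 - 9) ≡ 14/18 mod 31. 18⁻¹ ≡ 19 (mod 31) since 18·19 = 342 ≡ 1, so λ ≡ 18.
  x = λ² - 9 - 27 = 324 - 36 ≡ 9; y = λ·(9 - 9) - 2 ≡ 29. → (9, 29)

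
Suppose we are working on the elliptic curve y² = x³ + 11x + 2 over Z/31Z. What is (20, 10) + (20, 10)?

(0, 23)

tangent at (20, 10): λ = (3·20² + 11)/(2·10) ≡ 2/20. 20⁻¹ ≡ 14 (mod 31) since 20·14 = 280 ≡ 1, so λ ≡ 2·14 ≡ 28.
  x = λ² - 20 - 20 = 784 - 40 ≡ 0; y = λ·(20 - 0) - 10 ≡ 23. → (0, 23)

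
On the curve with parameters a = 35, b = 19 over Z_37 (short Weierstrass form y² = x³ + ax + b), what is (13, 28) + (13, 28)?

tangent at (13, 28): λ = (3·13² + 35)/(2·28) ≡ 24/19. 19⁻¹ ≡ 2 (mod 37) since 19·2 = 38 ≡ 1, so λ ≡ 24·2 ≡ 11.
  x = λ² - 13 - 13 = 121 - 26 ≡ 21; y = λ·(13 - 21) - 28 ≡ 32. → (21, 32)

(21, 32)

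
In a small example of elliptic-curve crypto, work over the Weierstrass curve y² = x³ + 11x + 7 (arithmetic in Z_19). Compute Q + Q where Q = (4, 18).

tangent at (4, 18): λ = (3·4² + 11)/(2·18) ≡ 2/17. 17⁻¹ ≡ 9 (mod 19), so λ ≡ 2·9 ≡ 18.
  x = λ² - 4 - 4 = 324 - 8 ≡ 12; y = λ·(4 - 12) - 18 ≡ 9. → (12, 9)

(12, 9)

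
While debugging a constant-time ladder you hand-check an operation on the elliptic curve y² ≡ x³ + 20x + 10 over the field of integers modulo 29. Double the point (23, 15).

tangent at (23, 15): λ = (3·23² + 20)/(2·15) ≡ 12/1. 1⁻¹ ≡ 1 (mod 29), so λ ≡ 12·1 ≡ 12.
  x = λ² - 23 - 23 = 144 - 46 ≡ 11; y = λ·(23 - 11) - 15 ≡ 13. → (11, 13)

(11, 13)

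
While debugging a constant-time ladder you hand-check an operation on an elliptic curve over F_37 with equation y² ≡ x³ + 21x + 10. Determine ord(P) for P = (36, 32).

6

2P: tangent at (36, 32): λ = (3·36² + 21)/(2·32) ≡ 24/27. 27⁻¹ ≡ 11 (mod 37), so λ ≡ 24·11 ≡ 5.
  x = λ² - 36 - 36 = 25 - 72 ≡ 27; y = λ·(36 - 27) - 32 ≡ 13. → (27, 13)
3P: (27, 13) + (36, 32). λ = (32 - 13)/(36 - 27) ≡ 19/9 mod 37. 9⁻¹ ≡ 33 (mod 37), so λ ≡ 35.
  x = λ² - 27 - 36 = 1225 - 63 ≡ 15; y = λ·(27 - 15) - 13 ≡ 0. → (15, 0)
4P: (15, 0) + (36, 32). λ = (32 - 0)/(36 - 15) ≡ 32/21 mod 37. 21⁻¹ ≡ 30 (mod 37), so λ ≡ 35.
  x = λ² - 15 - 36 = 1225 - 51 ≡ 27; y = λ·(15 - 27) - 0 ≡ 24. → (27, 24)
5P: (27, 24) + (36, 32). λ = (32 - 24)/(36 - 27) ≡ 8/9 mod 37. 9⁻¹ ≡ 33 (mod 37) since 9·33 = 297 ≡ 1, so λ ≡ 5.
  x = λ² - 27 - 36 = 25 - 63 ≡ 36; y = λ·(27 - 36) - 24 ≡ 5. → (36, 5)
6P: (36, 5) + (36, 32): same x and y₁ ≡ -y₂, so the sum is ∞.
6P = ∞, so the order is 6.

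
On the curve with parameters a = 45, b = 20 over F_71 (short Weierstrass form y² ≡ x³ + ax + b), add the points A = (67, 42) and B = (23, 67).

(67, 42) + (23, 67). λ = (67 - 42)/(23 - 67) ≡ 25/27 mod 71. 27⁻¹ ≡ 50 (mod 71), so λ ≡ 43.
  x = λ² - 67 - 23 = 1849 - 90 ≡ 55; y = λ·(67 - 55) - 42 ≡ 48. → (55, 48)

(55, 48)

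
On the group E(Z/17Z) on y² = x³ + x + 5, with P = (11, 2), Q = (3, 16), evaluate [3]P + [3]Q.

(8, 10)

First 3P:
Repeated addition: build up to 3P.
2P: tangent at (11, 2): λ = (3·11² + 1)/(2·2) ≡ 7/4. 4⁻¹ ≡ 13 (mod 17) since 4·13 = 52 ≡ 1, so λ ≡ 7·13 ≡ 6.
  x = λ² - 11 - 11 = 36 - 22 ≡ 14; y = λ·(11 - 14) - 2 ≡ 14. → (14, 14)
3P: (14, 14) + (11, 2). λ = (2 - 14)/(11 - 14) ≡ 5/14 mod 17. 14⁻¹ ≡ 11 (mod 17) since 14·11 = 154 ≡ 1, so λ ≡ 4.
  x = λ² - 14 - 11 = 16 - 25 ≡ 8; y = λ·(14 - 8) - 14 ≡ 10. → (8, 10)
3P = (8, 10).
Next 3Q:
Repeated addition: build up to 3Q.
2Q: tangent at (3, 16): λ = (3·3² + 1)/(2·16) ≡ 11/15. 15⁻¹ ≡ 8 (mod 17), so λ ≡ 11·8 ≡ 3.
  x = λ² - 3 - 3 = 9 - 6 ≡ 3; y = λ·(3 - 3) - 16 ≡ 1. → (3, 1)
3Q: (3, 1) + (3, 16): same x and y₁ ≡ -y₂, so the sum is the point at infinity.
3Q = the point at infinity.
Finally 3P + 3Q:
(8, 10) + the point at infinity = (8, 10) (identity).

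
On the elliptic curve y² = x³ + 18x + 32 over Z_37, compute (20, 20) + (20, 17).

O

The two points share x = 20 and their y-coordinates satisfy 20 + 17 ≡ 0 (mod 37), so they are inverses. Their sum is the point at infinity.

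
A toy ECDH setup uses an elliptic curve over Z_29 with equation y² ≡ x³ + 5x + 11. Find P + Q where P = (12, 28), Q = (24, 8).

(28, 18)

(12, 28) + (24, 8). λ = (8 - 28)/(24 - 12) ≡ 9/12 mod 29. 12⁻¹ ≡ 17 (mod 29), so λ ≡ 8.
  x = λ² - 12 - 24 = 64 - 36 ≡ 28; y = λ·(12 - 28) - 28 ≡ 18. → (28, 18)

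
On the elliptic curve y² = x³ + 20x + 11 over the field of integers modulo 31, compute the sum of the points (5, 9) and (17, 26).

(25, 4)

(5, 9) + (17, 26). λ = (26 - 9)/(17 - 5) ≡ 17/12 mod 31. 12⁻¹ ≡ 13 (mod 31), so λ ≡ 4.
  x = λ² - 5 - 17 = 16 - 22 ≡ 25; y = λ·(5 - 25) - 9 ≡ 4. → (25, 4)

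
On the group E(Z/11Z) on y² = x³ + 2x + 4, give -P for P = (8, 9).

-(8, 9) = (8, -9 mod 11) = (8, 2).

(8, 2)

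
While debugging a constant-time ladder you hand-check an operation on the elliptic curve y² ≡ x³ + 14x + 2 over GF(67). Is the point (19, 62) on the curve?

y² = 62² ≡ 25; x³ + 14x + 2 = 7127 ≡ 25 (mod 67). 25 = 25.

yes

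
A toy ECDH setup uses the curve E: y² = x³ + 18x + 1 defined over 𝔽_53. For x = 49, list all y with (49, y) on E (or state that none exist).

x³ + 18x + 1 = 118532 ≡ 24 (mod 53).
Square roots of 24 mod 53: 17 and 36 (since 17² = 289 ≡ 24).

17, 36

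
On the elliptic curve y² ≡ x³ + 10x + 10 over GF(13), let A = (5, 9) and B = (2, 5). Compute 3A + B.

(9, 6)

First 3A:
Repeated addition: build up to 3A.
2A: tangent at (5, 9): λ = (3·5² + 10)/(2·9) ≡ 7/5. 5⁻¹ ≡ 8 (mod 13), so λ ≡ 7·8 ≡ 4.
  x = λ² - 5 - 5 = 16 - 10 ≡ 6; y = λ·(5 - 6) - 9 ≡ 0. → (6, 0)
3A: (6, 0) + (5, 9). λ = (9 - 0)/(5 - 6) ≡ 9/12 mod 13. 12⁻¹ ≡ 12 (mod 13), so λ ≡ 4.
  x = λ² - 6 - 5 = 16 - 11 ≡ 5; y = λ·(6 - 5) - 0 ≡ 4. → (5, 4)
3A = (5, 4).
Finally 3A + B:
(5, 4) + (2, 5). λ = (5 - 4)/(2 - 5) ≡ 1/10 mod 13. 10⁻¹ ≡ 4 (mod 13), so λ ≡ 4.
  x = λ² - 5 - 2 = 16 - 7 ≡ 9; y = λ·(5 - 9) - 4 ≡ 6. → (9, 6)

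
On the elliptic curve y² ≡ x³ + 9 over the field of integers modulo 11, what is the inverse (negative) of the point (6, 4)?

-(6, 4) = (6, -4 mod 11) = (6, 7).

(6, 7)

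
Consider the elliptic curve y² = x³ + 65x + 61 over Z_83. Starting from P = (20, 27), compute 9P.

Double-and-add on 9 = (1001)₂. Start with P = (20, 27) for the leading 1-bit.
double: tangent at (20, 27): λ = (3·20² + 65)/(2·27) ≡ 20/54. 54⁻¹ ≡ 20 (mod 83), so λ ≡ 20·20 ≡ 68.
  x = λ² - 20 - 20 = 4624 - 40 ≡ 19; y = λ·(20 - 19) - 27 ≡ 41. → (19, 41)
double: tangent at (19, 41): λ = (3·19² + 65)/(2·41) ≡ 69/82. 82⁻¹ ≡ 82 (mod 83), so λ ≡ 69·82 ≡ 14.
  x = λ² - 19 - 19 = 196 - 38 ≡ 75; y = λ·(19 - 75) - 41 ≡ 5. → (75, 5)
double: tangent at (75, 5): λ = (3·75² + 65)/(2·5) ≡ 8/10. 10⁻¹ ≡ 25 (mod 83) since 10·25 = 250 ≡ 1, so λ ≡ 8·25 ≡ 34.
  x = λ² - 75 - 75 = 1156 - 150 ≡ 10; y = λ·(75 - 10) - 5 ≡ 47. → (10, 47)
add P: (10, 47) + (20, 27). λ = (27 - 47)/(20 - 10) ≡ 63/10 mod 83. 10⁻¹ ≡ 25 (mod 83), so λ ≡ 81.
  x = λ² - 10 - 20 = 6561 - 30 ≡ 57; y = λ·(10 - 57) - 47 ≡ 47. → (57, 47)

(57, 47)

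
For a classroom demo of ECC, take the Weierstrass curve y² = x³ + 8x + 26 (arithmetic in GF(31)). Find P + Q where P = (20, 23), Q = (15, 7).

(20, 23) + (15, 7). λ = (7 - 23)/(15 - 20) ≡ 15/26 mod 31. 26⁻¹ ≡ 6 (mod 31), so λ ≡ 28.
  x = λ² - 20 - 15 = 784 - 35 ≡ 5; y = λ·(20 - 5) - 23 ≡ 25. → (5, 25)

(5, 25)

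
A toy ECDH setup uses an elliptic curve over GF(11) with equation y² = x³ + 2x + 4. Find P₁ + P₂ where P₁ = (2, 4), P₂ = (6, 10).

(2, 4) + (6, 10). λ = (10 - 4)/(6 - 2) ≡ 6/4 mod 11. 4⁻¹ ≡ 3 (mod 11), so λ ≡ 7.
  x = λ² - 2 - 6 = 49 - 8 ≡ 8; y = λ·(2 - 8) - 4 ≡ 9. → (8, 9)

(8, 9)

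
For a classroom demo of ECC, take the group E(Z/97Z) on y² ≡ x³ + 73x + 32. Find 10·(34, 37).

(83, 90)

Write G = (34, 37).
Repeated addition: build up to 10G.
2G: tangent at (34, 37): λ = (3·34² + 73)/(2·37) ≡ 49/74. 74⁻¹ ≡ 59 (mod 97) since 74·59 = 4366 ≡ 1, so λ ≡ 49·59 ≡ 78.
  x = λ² - 34 - 34 = 6084 - 68 ≡ 2; y = λ·(34 - 2) - 37 ≡ 34. → (2, 34)
3G: (2, 34) + (34, 37). λ = (37 - 34)/(34 - 2) ≡ 3/32 mod 97. 32⁻¹ ≡ 94 (mod 97) since 32·94 = 3008 ≡ 1, so λ ≡ 88.
  x = λ² - 2 - 34 = 7744 - 36 ≡ 45; y = λ·(2 - 45) - 34 ≡ 62. → (45, 62)
4G: (45, 62) + (34, 37). λ = (37 - 62)/(34 - 45) ≡ 72/86 mod 97. 86⁻¹ ≡ 44 (mod 97), so λ ≡ 64.
  x = λ² - 45 - 34 = 4096 - 79 ≡ 40; y = λ·(45 - 40) - 62 ≡ 64. → (40, 64)
5G: (40, 64) + (34, 37). λ = (37 - 64)/(34 - 40) ≡ 70/91 mod 97. 91⁻¹ ≡ 16 (mod 97) since 91·16 = 1456 ≡ 1, so λ ≡ 53.
  x = λ² - 40 - 34 = 2809 - 74 ≡ 19; y = λ·(40 - 19) - 64 ≡ 79. → (19, 79)
6G: (19, 79) + (34, 37). λ = (37 - 79)/(34 - 19) ≡ 55/15 mod 97. 15⁻¹ ≡ 13 (mod 97), so λ ≡ 36.
  x = λ² - 19 - 34 = 1296 - 53 ≡ 79; y = λ·(19 - 79) - 79 ≡ 89. → (79, 89)
7G: (79, 89) + (34, 37). λ = (37 - 89)/(34 - 79) ≡ 45/52 mod 97. 52⁻¹ ≡ 28 (mod 97), so λ ≡ 96.
  x = λ² - 79 - 34 = 9216 - 113 ≡ 82; y = λ·(79 - 82) - 89 ≡ 11. → (82, 11)
8G: (82, 11) + (34, 37). λ = (37 - 11)/(34 - 82) ≡ 26/49 mod 97. 49⁻¹ ≡ 2 (mod 97), so λ ≡ 52.
  x = λ² - 82 - 34 = 2704 - 116 ≡ 66; y = λ·(82 - 66) - 11 ≡ 45. → (66, 45)
9G: (66, 45) + (34, 37). λ = (37 - 45)/(34 - 66) ≡ 89/65 mod 97. 65⁻¹ ≡ 3 (mod 97), so λ ≡ 73.
  x = λ² - 66 - 34 = 5329 - 100 ≡ 88; y = λ·(66 - 88) - 45 ≡ 95. → (88, 95)
10G: (88, 95) + (34, 37). λ = (37 - 95)/(34 - 88) ≡ 39/43 mod 97. 43⁻¹ ≡ 88 (mod 97), so λ ≡ 37.
  x = λ² - 88 - 34 = 1369 - 122 ≡ 83; y = λ·(88 - 83) - 95 ≡ 90. → (83, 90)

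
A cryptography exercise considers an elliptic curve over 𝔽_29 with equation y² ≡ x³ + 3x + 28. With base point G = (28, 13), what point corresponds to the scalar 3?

Repeated addition: build up to 3G.
2G: tangent at (28, 13): λ = (3·28² + 3)/(2·13) ≡ 6/26. 26⁻¹ ≡ 19 (mod 29) since 26·19 = 494 ≡ 1, so λ ≡ 6·19 ≡ 27.
  x = λ² - 28 - 28 = 729 - 56 ≡ 6; y = λ·(28 - 6) - 13 ≡ 1. → (6, 1)
3G: (6, 1) + (28, 13). λ = (13 - 1)/(28 - 6) ≡ 12/22 mod 29. 22⁻¹ ≡ 4 (mod 29) since 22·4 = 88 ≡ 1, so λ ≡ 19.
  x = λ² - 6 - 28 = 361 - 34 ≡ 8; y = λ·(6 - 8) - 1 ≡ 19. → (8, 19)

(8, 19)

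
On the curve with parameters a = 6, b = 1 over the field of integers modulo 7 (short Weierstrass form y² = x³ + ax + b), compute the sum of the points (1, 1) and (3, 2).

(5, 4)

(1, 1) + (3, 2). λ = (2 - 1)/(3 - 1) ≡ 1/2 mod 7. 2⁻¹ ≡ 4 (mod 7) since 2·4 = 8 ≡ 1, so λ ≡ 4.
  x = λ² - 1 - 3 = 16 - 4 ≡ 5; y = λ·(1 - 5) - 1 ≡ 4. → (5, 4)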